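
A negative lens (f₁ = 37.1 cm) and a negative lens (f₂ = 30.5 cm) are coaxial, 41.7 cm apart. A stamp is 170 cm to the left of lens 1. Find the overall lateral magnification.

m = +0.0532

f₁ = −37.1 cm (diverging).
Lens 1: 1/d_i1 = 1/(-37.1) − 1/(170) = -0.03284, so d_i1 = -30.45 cm; m₁ = −d_i1/d_o1 = +0.1791.
d_o2 = 41.7 − (-30.45) = 72.15 cm.
f₂ = −30.5 cm (diverging).
Lens 2: 1/d_i2 = 1/(-30.5) − 1/(72.15) = -0.04665, so d_i2 = -21.44 cm; m₂ = −d_i2/d_o2 = +0.2971.
m = m₁·m₂ = (+0.1791)(+0.2971) = +0.0532.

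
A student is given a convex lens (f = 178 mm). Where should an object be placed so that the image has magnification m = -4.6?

m = −d_i/d_o ⇒ d_i = −m·d_o.
1/f = 1/d_o + 1/d_i = 1/d_o − 1/(m·d_o) = (1 − 1/m)/d_o, so d_o = f(1 − 1/m) = (178.0)(1 − 1/(-4.6)) = 217 mm.

217 mm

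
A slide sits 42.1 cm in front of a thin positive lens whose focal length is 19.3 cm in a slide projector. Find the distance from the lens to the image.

35.6 cm

Thin-lens equation: 1/s_i = 1/f − 1/s_o = 1/(19.30) − 1/(42.1) = 0.05181 − 0.02375 = 0.02806, so s_i = 35.6 cm.
The image is real, inverted and reduced, on the far side of the lens.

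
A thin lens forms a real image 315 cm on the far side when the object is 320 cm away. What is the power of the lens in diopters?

d_i = +315 cm.
1/f = 1/d_o + 1/d_i = 1/(320) + 1/(315) = 0.006300 cm⁻¹.
f = 158.7 cm = 1.587 m, so P = 1/f = +0.630 D.

P = +0.630 D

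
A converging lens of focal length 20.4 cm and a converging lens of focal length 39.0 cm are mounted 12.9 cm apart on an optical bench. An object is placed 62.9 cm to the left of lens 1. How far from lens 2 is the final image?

Lens 1: 1/d_i1 = 1/f₁ − 1/d_o1 = 1/(20.4) − 1/(62.9) = 0.03312, so d_i1 = 30.19 cm.
The intermediate image is 30.19 cm to the right of lens 1, which lies 17.29 cm to the right of lens 2 — a virtual object — so d_o2 = −17.29 cm.
Lens 2: 1/d_i2 = 1/f₂ − 1/d_o2 = 1/(39.0) − 1/(-17.29) = 0.08348, so d_i2 = 12.0 cm.
The final image is real, 12.0 cm to the right of lens 2 (overall magnification ≈ -0.33).

12.0 cm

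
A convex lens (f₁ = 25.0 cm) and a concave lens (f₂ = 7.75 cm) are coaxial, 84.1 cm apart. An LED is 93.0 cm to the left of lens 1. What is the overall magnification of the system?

Lens 1: 1/d_i1 = 1/(25.0) − 1/(93.0) = 0.02925, so d_i1 = 34.19 cm; m₁ = −d_i1/d_o1 = -0.3676.
d_o2 = 84.1 − (34.19) = 49.91 cm.
f₂ = −7.75 cm (diverging).
Lens 2: 1/d_i2 = 1/(-7.75) − 1/(49.91) = -0.1491, so d_i2 = -6.708 cm; m₂ = −d_i2/d_o2 = +0.1344.
m = m₁·m₂ = (-0.3676)(+0.1344) = -0.0494.

m = -0.0494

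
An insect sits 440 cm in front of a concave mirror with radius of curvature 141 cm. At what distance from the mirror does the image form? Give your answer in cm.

f = R/2 = 141/2 = 70.50 cm.
Mirror equation: 1/d_i = 1/f − 1/d_o = 1/(70.50) − 1/(440) = 0.01418 − 0.002273 = 0.01191, so d_i = 84.0 cm.
The image is real, inverted and reduced, in front of the mirror.

84.0 cm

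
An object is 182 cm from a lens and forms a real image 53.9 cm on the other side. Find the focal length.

Real image ⇒ d_i = +53.9 cm.
1/f = 1/d_o + 1/d_i = 1/(182) + 1/(53.9) = 0.02405, so f = 41.6 cm.
Since f is positive, the lens is converging.

f = 41.6 cm (converging)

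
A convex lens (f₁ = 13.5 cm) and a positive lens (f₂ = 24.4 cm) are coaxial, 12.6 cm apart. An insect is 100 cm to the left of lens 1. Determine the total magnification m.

m = -0.139

Lens 1: 1/d_i1 = 1/(13.5) − 1/(100) = 0.06407, so d_i1 = 15.61 cm; m₁ = −d_i1/d_o1 = -0.1561.
d_o2 = 12.6 − (15.61) = -3.010 cm (virtual object).
Lens 2: 1/d_i2 = 1/(24.4) − 1/(-3.010) = 0.3732, so d_i2 = 2.679 cm; m₂ = −d_i2/d_o2 = +0.8902.
m = m₁·m₂ = (-0.1561)(+0.8902) = -0.139.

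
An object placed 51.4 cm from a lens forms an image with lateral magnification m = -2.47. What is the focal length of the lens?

f = 36.6 cm (converging)

m = −d_i/d_o ⇒ d_i = −m·d_o = −(-2.47)·(51.4) = 127.0 cm.
1/f = 1/d_o + 1/d_i = 1/(51.4) + 1/(127.0) = 0.02733, so f = 36.6 cm.
Since f is positive, the lens is converging.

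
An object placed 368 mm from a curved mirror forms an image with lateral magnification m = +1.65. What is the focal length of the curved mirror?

f = 934 mm (concave)

m = −d_i/d_o ⇒ d_i = −m·d_o = −(+1.65)·(368) = -607.2 mm.
1/f = 1/d_o + 1/d_i = 1/(368) + 1/(-607.2) = 0.001070, so f = 934 mm.
Since f is positive, the curved mirror is concave.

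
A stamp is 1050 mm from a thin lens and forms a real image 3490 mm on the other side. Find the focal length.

Real image ⇒ d_i = +3490 mm.
1/f = 1/d_o + 1/d_i = 1/(1050) + 1/(3490) = 0.001239, so f = 807 mm.
Since f is positive, the thin lens is converging.

f = 807 mm (converging)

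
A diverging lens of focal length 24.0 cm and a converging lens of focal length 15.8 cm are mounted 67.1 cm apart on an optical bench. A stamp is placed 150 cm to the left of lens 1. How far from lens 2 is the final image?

Lens 1 is diverging, so f₁ = −24.0 cm.
Lens 1: 1/d_i1 = 1/f₁ − 1/d_o1 = 1/(-24.0) − 1/(150) = -0.04833, so d_i1 = -20.69 cm.
The intermediate image is 20.69 cm to the left of lens 1 (virtual), which is 67.1 − (-20.69) = 87.79 cm to the left of lens 2, so d_o2 = +87.79 cm.
Lens 2: 1/d_i2 = 1/f₂ − 1/d_o2 = 1/(15.8) − 1/(87.79) = 0.05190, so d_i2 = 19.3 cm.
The final image is real, 19.3 cm to the right of lens 2 (overall magnification ≈ -0.030).

19.3 cm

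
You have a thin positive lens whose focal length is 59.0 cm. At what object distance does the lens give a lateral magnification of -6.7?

67.8 cm

m = −d_i/d_o ⇒ d_i = −m·d_o.
1/f = 1/d_o + 1/d_i = 1/d_o − 1/(m·d_o) = (1 − 1/m)/d_o, so d_o = f(1 − 1/m) = (59.00)(1 − 1/(-6.7)) = 67.8 cm.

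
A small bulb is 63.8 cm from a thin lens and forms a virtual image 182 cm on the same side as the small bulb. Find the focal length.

Virtual image ⇒ d_i = −182 cm.
1/f = 1/d_o + 1/d_i = 1/(63.8) + 1/(-182) = 0.01018, so f = 98.2 cm.
Since f is positive, the thin lens is converging.

f = 98.2 cm (converging)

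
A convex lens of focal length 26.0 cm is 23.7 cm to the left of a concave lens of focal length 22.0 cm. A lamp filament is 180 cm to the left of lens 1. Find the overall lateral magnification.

Lens 1: 1/d_i1 = 1/(26.0) − 1/(180) = 0.03291, so d_i1 = 30.39 cm; m₁ = −d_i1/d_o1 = -0.1688.
d_o2 = 23.7 − (30.39) = -6.690 cm (virtual object).
f₂ = −22.0 cm (diverging).
Lens 2: 1/d_i2 = 1/(-22.0) − 1/(-6.690) = 0.1040, so d_i2 = 9.613 cm; m₂ = −d_i2/d_o2 = +1.437.
m = m₁·m₂ = (-0.1688)(+1.437) = -0.243.

m = -0.243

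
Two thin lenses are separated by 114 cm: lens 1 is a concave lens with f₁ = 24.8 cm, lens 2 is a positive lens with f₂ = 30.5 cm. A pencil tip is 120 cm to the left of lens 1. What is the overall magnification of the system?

m = -0.0502

f₁ = −24.8 cm (diverging).
Lens 1: 1/d_i1 = 1/(-24.8) − 1/(120) = -0.04866, so d_i1 = -20.55 cm; m₁ = −d_i1/d_o1 = +0.1713.
d_o2 = 114 − (-20.55) = 134.6 cm.
Lens 2: 1/d_i2 = 1/(30.5) − 1/(134.6) = 0.02536, so d_i2 = 39.44 cm; m₂ = −d_i2/d_o2 = -0.2930.
m = m₁·m₂ = (+0.1713)(-0.2930) = -0.0502.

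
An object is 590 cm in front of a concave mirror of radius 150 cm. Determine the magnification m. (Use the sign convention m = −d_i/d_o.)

f = R/2 = 150/2 = 75.00 cm.
1/d_i = 1/f − 1/d_o = 1/(75.00) − 1/(590) = 0.01164, so d_i = 85.92 cm.
m = −d_i/d_o = −(85.92)/(590) = -0.146.
The image is real, inverted and reduced, in front of the mirror.

m = -0.146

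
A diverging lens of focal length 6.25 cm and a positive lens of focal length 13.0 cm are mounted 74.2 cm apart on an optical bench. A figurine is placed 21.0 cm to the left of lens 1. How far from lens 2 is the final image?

Lens 1 is diverging, so f₁ = −6.25 cm.
Lens 1: 1/d_i1 = 1/f₁ − 1/d_o1 = 1/(-6.25) − 1/(21.0) = -0.2076, so d_i1 = -4.817 cm.
The intermediate image is 4.817 cm to the left of lens 1 (virtual), which is 74.2 − (-4.817) = 79.02 cm to the left of lens 2, so d_o2 = +79.02 cm.
Lens 2: 1/d_i2 = 1/f₂ − 1/d_o2 = 1/(13.0) − 1/(79.02) = 0.06427, so d_i2 = 15.6 cm.
The final image is real, 15.6 cm to the right of lens 2 (overall magnification ≈ -0.045).

15.6 cm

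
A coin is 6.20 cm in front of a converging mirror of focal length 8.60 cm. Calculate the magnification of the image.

m = +3.58

1/d_i = 1/f − 1/d_o = 1/(8.600) − 1/(6.20) = -0.04501, so d_i = -22.22 cm.
m = −d_i/d_o = −(-22.22)/(6.20) = +3.58.
The image is virtual, upright and enlarged, behind the mirror.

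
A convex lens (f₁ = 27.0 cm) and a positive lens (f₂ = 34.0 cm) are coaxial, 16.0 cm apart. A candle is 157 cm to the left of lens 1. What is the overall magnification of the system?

Lens 1: 1/d_i1 = 1/(27.0) − 1/(157) = 0.03067, so d_i1 = 32.61 cm; m₁ = −d_i1/d_o1 = -0.2077.
d_o2 = 16.0 − (32.61) = -16.61 cm (virtual object).
Lens 2: 1/d_i2 = 1/(34.0) − 1/(-16.61) = 0.08962, so d_i2 = 11.16 cm; m₂ = −d_i2/d_o2 = +0.6718.
m = m₁·m₂ = (-0.2077)(+0.6718) = -0.140.

m = -0.140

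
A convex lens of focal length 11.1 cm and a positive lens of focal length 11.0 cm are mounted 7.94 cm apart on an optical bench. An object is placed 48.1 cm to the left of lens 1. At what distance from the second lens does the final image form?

4.08 cm

Lens 1: 1/d_i1 = 1/f₁ − 1/d_o1 = 1/(11.1) − 1/(48.1) = 0.06930, so d_i1 = 14.43 cm.
The intermediate image is 14.43 cm to the right of lens 1, which lies 6.490 cm to the right of lens 2 — a virtual object — so d_o2 = −6.490 cm.
Lens 2: 1/d_i2 = 1/f₂ − 1/d_o2 = 1/(11.0) − 1/(-6.490) = 0.2450, so d_i2 = 4.08 cm.
The final image is real, 4.08 cm to the right of lens 2 (overall magnification ≈ -0.19).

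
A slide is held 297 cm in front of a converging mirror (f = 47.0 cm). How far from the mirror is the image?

Mirror equation: 1/v = 1/f − 1/u = 1/(47.00) − 1/(297) = 0.02128 − 0.003367 = 0.01791, so v = 55.8 cm.
The image is real, inverted and reduced, in front of the mirror.

55.8 cm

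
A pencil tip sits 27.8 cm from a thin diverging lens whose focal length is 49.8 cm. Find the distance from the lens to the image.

17.8 cm

For a diverging lens, f = -49.8 cm.
Lens equation: 1/d_i = 1/f − 1/d_o = 1/(-49.80) − 1/(27.8) = -0.02008 − 0.03597 = -0.05605, so d_i = -17.8 cm.
The image is virtual, upright and reduced, on the same side as the object.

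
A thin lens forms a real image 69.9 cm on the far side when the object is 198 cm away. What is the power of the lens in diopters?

d_i = +69.9 cm.
1/f = 1/d_o + 1/d_i = 1/(198) + 1/(69.9) = 0.01936 cm⁻¹.
f = 51.66 cm = 0.5166 m, so P = 1/f = +1.94 D.

P = +1.94 D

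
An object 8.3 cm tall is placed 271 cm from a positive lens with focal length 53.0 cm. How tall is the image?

2.02 cm

1/d_i = 1/f − 1/d_o = 1/(53.00) − 1/(271) = 0.01518, so d_i = 65.89 cm.
m = −d_i/d_o = -0.2431.
|h_i| = |m|·h_o = 0.2431 × 8.3 = 2.02 cm. The image is real, inverted and reduced, on the far side of the lens.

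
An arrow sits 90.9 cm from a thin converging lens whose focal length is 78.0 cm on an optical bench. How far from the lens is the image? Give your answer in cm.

Thin-lens equation: 1/v = 1/f − 1/u = 1/(78.00) − 1/(90.9) = 0.01282 − 0.01100 = 0.001819, so v = 550 cm.
The image is real, inverted and enlarged, on the far side of the lens.

550 cm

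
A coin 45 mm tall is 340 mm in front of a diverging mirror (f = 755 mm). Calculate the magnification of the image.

m = +0.689

For a diverging mirror, f = -755 mm.
1/d_i = 1/f − 1/d_o = 1/(-755.0) − 1/(340) = -0.004266, so d_i = -234.4 mm.
m = −d_i/d_o = −(-234.4)/(340) = +0.689.
The image is virtual, upright and reduced, behind the mirror.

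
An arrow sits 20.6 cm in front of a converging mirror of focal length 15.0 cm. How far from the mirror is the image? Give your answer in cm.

Mirror equation: 1/s_i = 1/f − 1/s_o = 1/(15.00) − 1/(20.6) = 0.06667 − 0.04854 = 0.01812, so s_i = 55.2 cm.
The image is real, inverted and enlarged, in front of the mirror.

55.2 cm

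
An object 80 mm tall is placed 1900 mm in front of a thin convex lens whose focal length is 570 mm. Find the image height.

1/d_i = 1/f − 1/d_o = 1/(570.0) − 1/(1900) = 0.001228, so d_i = 814.3 mm.
m = −d_i/d_o = -0.4286.
|h_i| = |m|·h_o = 0.4286 × 80 = 34.3 mm. The image is real, inverted and reduced, on the far side of the lens.

34.3 mm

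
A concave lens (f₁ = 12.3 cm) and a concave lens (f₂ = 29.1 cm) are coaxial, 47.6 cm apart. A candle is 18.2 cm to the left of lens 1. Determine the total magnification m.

f₁ = −12.3 cm (diverging).
Lens 1: 1/d_i1 = 1/(-12.3) − 1/(18.2) = -0.1362, so d_i1 = -7.340 cm; m₁ = −d_i1/d_o1 = +0.4033.
d_o2 = 47.6 − (-7.340) = 54.94 cm.
f₂ = −29.1 cm (diverging).
Lens 2: 1/d_i2 = 1/(-29.1) − 1/(54.94) = -0.05257, so d_i2 = -19.02 cm; m₂ = −d_i2/d_o2 = +0.3463.
m = m₁·m₂ = (+0.4033)(+0.3463) = +0.140.

m = +0.140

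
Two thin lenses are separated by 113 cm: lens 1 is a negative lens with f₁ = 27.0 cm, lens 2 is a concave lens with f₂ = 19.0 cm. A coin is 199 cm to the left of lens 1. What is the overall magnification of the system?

f₁ = −27.0 cm (diverging).
Lens 1: 1/d_i1 = 1/(-27.0) − 1/(199) = -0.04206, so d_i1 = -23.77 cm; m₁ = −d_i1/d_o1 = +0.1194.
d_o2 = 113 − (-23.77) = 136.8 cm.
f₂ = −19.0 cm (diverging).
Lens 2: 1/d_i2 = 1/(-19.0) − 1/(136.8) = -0.05994, so d_i2 = -16.68 cm; m₂ = −d_i2/d_o2 = +0.1220.
m = m₁·m₂ = (+0.1194)(+0.1220) = +0.0146.

m = +0.0146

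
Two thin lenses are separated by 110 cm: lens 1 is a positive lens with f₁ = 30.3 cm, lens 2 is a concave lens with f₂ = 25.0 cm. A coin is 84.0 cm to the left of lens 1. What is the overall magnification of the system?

Lens 1: 1/d_i1 = 1/(30.3) − 1/(84.0) = 0.02110, so d_i1 = 47.40 cm; m₁ = −d_i1/d_o1 = -0.5643.
d_o2 = 110 − (47.40) = 62.60 cm.
f₂ = −25.0 cm (diverging).
Lens 2: 1/d_i2 = 1/(-25.0) − 1/(62.60) = -0.05597, so d_i2 = -17.87 cm; m₂ = −d_i2/d_o2 = +0.2854.
m = m₁·m₂ = (-0.5643)(+0.2854) = -0.161.

m = -0.161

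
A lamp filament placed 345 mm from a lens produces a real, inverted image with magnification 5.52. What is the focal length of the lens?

f = 292 mm (converging)

m = −d_i/d_o ⇒ d_i = −m·d_o = −(-5.52)·(345) = 1904 mm.
1/f = 1/d_o + 1/d_i = 1/(345) + 1/(1904) = 0.003424, so f = 292 mm.
Since f is positive, the lens is converging.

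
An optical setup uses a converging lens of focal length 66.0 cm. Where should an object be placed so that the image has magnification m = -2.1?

m = −d_i/d_o ⇒ d_i = −m·d_o.
1/f = 1/d_o + 1/d_i = 1/d_o − 1/(m·d_o) = (1 − 1/m)/d_o, so d_o = f(1 − 1/m) = (66.00)(1 − 1/(-2.1)) = 97.4 cm.

97.4 cm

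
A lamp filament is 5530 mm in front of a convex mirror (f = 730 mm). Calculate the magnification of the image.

m = +0.117

For a convex mirror, f = -730 mm.
1/d_i = 1/f − 1/d_o = 1/(-730.0) − 1/(5530) = -0.001551, so d_i = -644.9 mm.
m = −d_i/d_o = −(-644.9)/(5530) = +0.117.
The image is virtual, upright and reduced, behind the mirror.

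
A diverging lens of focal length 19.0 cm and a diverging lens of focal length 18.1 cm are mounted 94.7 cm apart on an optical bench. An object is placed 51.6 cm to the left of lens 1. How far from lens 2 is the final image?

15.5 cm

Lens 1 is diverging, so f₁ = −19.0 cm.
Lens 1: 1/d_i1 = 1/f₁ − 1/d_o1 = 1/(-19.0) − 1/(51.6) = -0.07201, so d_i1 = -13.89 cm.
The intermediate image is 13.89 cm to the left of lens 1 (virtual), which is 94.7 − (-13.89) = 108.6 cm to the left of lens 2, so d_o2 = +108.6 cm.
Lens 2 is diverging, so f₂ = −18.1 cm.
Lens 2: 1/d_i2 = 1/f₂ − 1/d_o2 = 1/(-18.1) − 1/(108.6) = -0.06446, so d_i2 = -15.5 cm.
The final image is virtual, 15.5 cm to the left of lens 2 (overall magnification ≈ 0.038).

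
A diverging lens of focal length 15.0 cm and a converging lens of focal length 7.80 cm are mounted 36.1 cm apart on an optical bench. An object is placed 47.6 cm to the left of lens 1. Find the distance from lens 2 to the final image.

9.33 cm

Lens 1 is diverging, so f₁ = −15.0 cm.
Lens 1: 1/d_i1 = 1/f₁ − 1/d_o1 = 1/(-15.0) − 1/(47.6) = -0.08768, so d_i1 = -11.41 cm.
The intermediate image is 11.41 cm to the left of lens 1 (virtual), which is 36.1 − (-11.41) = 47.51 cm to the left of lens 2, so d_o2 = +47.51 cm.
Lens 2: 1/d_i2 = 1/f₂ − 1/d_o2 = 1/(7.80) − 1/(47.51) = 0.1072, so d_i2 = 9.33 cm.
The final image is real, 9.33 cm to the right of lens 2 (overall magnification ≈ -0.047).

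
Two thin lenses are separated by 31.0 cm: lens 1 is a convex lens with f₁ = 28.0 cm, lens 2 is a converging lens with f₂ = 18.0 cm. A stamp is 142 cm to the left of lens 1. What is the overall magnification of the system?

m = -0.202

Lens 1: 1/d_i1 = 1/(28.0) − 1/(142) = 0.02867, so d_i1 = 34.88 cm; m₁ = −d_i1/d_o1 = -0.2456.
d_o2 = 31.0 − (34.88) = -3.880 cm (virtual object).
Lens 2: 1/d_i2 = 1/(18.0) − 1/(-3.880) = 0.3133, so d_i2 = 3.192 cm; m₂ = −d_i2/d_o2 = +0.8227.
m = m₁·m₂ = (-0.2456)(+0.8227) = -0.202.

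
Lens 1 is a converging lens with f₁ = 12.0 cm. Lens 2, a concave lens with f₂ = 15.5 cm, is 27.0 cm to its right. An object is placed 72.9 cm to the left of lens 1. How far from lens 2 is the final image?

6.96 cm

Lens 1: 1/d_i1 = 1/f₁ − 1/d_o1 = 1/(12.0) − 1/(72.9) = 0.06962, so d_i1 = 14.36 cm.
The intermediate image is 14.36 cm to the right of lens 1, which is 27.0 − (14.36) = 12.64 cm to the left of lens 2, so d_o2 = +12.64 cm.
Lens 2 is diverging, so f₂ = −15.5 cm.
Lens 2: 1/d_i2 = 1/f₂ − 1/d_o2 = 1/(-15.5) − 1/(12.64) = -0.1436, so d_i2 = -6.96 cm.
The final image is virtual, 6.96 cm to the left of lens 2 (overall magnification ≈ -0.11).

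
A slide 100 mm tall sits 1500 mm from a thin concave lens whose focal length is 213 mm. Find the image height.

12.4 mm

For a concave lens, f = -213 mm.
1/d_i = 1/f − 1/d_o = 1/(-213.0) − 1/(1500) = -0.005362, so d_i = -186.5 mm.
m = −d_i/d_o = +0.1243.
|h_i| = |m|·h_o = 0.1243 × 100 = 12.4 mm. The image is virtual, upright and reduced, on the same side as the object.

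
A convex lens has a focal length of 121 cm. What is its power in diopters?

f = 121 cm = 1.21 m.
P = 1/f = 1/(1.21 m) = +0.826 D.

P = +0.826 D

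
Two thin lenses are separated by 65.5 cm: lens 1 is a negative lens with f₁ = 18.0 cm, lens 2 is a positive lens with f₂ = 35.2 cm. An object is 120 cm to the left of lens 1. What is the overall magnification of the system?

m = -0.0999

f₁ = −18.0 cm (diverging).
Lens 1: 1/d_i1 = 1/(-18.0) − 1/(120) = -0.06389, so d_i1 = -15.65 cm; m₁ = −d_i1/d_o1 = +0.1304.
d_o2 = 65.5 − (-15.65) = 81.15 cm.
Lens 2: 1/d_i2 = 1/(35.2) − 1/(81.15) = 0.01609, so d_i2 = 62.16 cm; m₂ = −d_i2/d_o2 = -0.7661.
m = m₁·m₂ = (+0.1304)(-0.7661) = -0.0999.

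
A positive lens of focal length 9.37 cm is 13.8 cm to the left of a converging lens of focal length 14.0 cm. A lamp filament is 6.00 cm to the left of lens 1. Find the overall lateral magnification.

Lens 1: 1/d_i1 = 1/(9.37) − 1/(6.00) = -0.05994, so d_i1 = -16.68 cm; m₁ = −d_i1/d_o1 = +2.780.
d_o2 = 13.8 − (-16.68) = 30.48 cm.
Lens 2: 1/d_i2 = 1/(14.0) − 1/(30.48) = 0.03862, so d_i2 = 25.89 cm; m₂ = −d_i2/d_o2 = -0.8495.
m = m₁·m₂ = (+2.780)(-0.8495) = -2.36.

m = -2.36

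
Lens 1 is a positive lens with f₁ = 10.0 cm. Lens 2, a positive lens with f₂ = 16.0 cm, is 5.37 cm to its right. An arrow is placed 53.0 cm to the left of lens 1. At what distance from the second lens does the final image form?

4.85 cm

Lens 1: 1/d_i1 = 1/f₁ − 1/d_o1 = 1/(10.0) − 1/(53.0) = 0.08113, so d_i1 = 12.33 cm.
The intermediate image is 12.33 cm to the right of lens 1, which lies 6.960 cm to the right of lens 2 — a virtual object — so d_o2 = −6.960 cm.
Lens 2: 1/d_i2 = 1/f₂ − 1/d_o2 = 1/(16.0) − 1/(-6.960) = 0.2062, so d_i2 = 4.85 cm.
The final image is real, 4.85 cm to the right of lens 2 (overall magnification ≈ -0.16).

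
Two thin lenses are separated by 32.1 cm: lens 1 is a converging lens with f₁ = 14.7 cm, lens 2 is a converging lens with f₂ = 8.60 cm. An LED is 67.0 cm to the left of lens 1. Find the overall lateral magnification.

m = +0.518

Lens 1: 1/d_i1 = 1/(14.7) − 1/(67.0) = 0.05310, so d_i1 = 18.83 cm; m₁ = −d_i1/d_o1 = -0.2810.
d_o2 = 32.1 − (18.83) = 13.27 cm.
Lens 2: 1/d_i2 = 1/(8.60) − 1/(13.27) = 0.04092, so d_i2 = 24.44 cm; m₂ = −d_i2/d_o2 = -1.842.
m = m₁·m₂ = (-0.2810)(-1.842) = +0.518.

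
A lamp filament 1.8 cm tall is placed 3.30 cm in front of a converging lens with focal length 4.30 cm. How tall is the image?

1/d_i = 1/f − 1/d_o = 1/(4.300) − 1/(3.30) = -0.07047, so d_i = -14.19 cm.
m = −d_i/d_o = +4.300.
|h_i| = |m|·h_o = 4.300 × 1.8 = 7.74 cm. The image is virtual, upright and enlarged, on the same side as the object.

7.74 cm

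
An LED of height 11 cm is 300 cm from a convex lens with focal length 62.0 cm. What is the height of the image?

2.87 cm

1/d_i = 1/f − 1/d_o = 1/(62.00) − 1/(300) = 0.01280, so d_i = 78.15 cm.
m = −d_i/d_o = -0.2605.
|h_i| = |m|·h_o = 0.2605 × 11 = 2.87 cm. The image is real, inverted and reduced, on the far side of the lens.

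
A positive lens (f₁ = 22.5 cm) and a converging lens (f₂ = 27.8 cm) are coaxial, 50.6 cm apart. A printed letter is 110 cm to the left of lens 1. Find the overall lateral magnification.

Lens 1: 1/d_i1 = 1/(22.5) − 1/(110) = 0.03535, so d_i1 = 28.29 cm; m₁ = −d_i1/d_o1 = -0.2572.
d_o2 = 50.6 − (28.29) = 22.31 cm.
Lens 2: 1/d_i2 = 1/(27.8) − 1/(22.31) = -0.008852, so d_i2 = -113.0 cm; m₂ = −d_i2/d_o2 = +5.064.
m = m₁·m₂ = (-0.2572)(+5.064) = -1.30.

m = -1.30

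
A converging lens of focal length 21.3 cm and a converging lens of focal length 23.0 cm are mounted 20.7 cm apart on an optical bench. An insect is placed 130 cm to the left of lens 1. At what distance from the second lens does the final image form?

Lens 1: 1/d_i1 = 1/f₁ − 1/d_o1 = 1/(21.3) − 1/(130) = 0.03926, so d_i1 = 25.47 cm.
The intermediate image is 25.47 cm to the right of lens 1, which lies 4.770 cm to the right of lens 2 — a virtual object — so d_o2 = −4.770 cm.
Lens 2: 1/d_i2 = 1/f₂ − 1/d_o2 = 1/(23.0) − 1/(-4.770) = 0.2531, so d_i2 = 3.95 cm.
The final image is real, 3.95 cm to the right of lens 2 (overall magnification ≈ -0.16).

3.95 cm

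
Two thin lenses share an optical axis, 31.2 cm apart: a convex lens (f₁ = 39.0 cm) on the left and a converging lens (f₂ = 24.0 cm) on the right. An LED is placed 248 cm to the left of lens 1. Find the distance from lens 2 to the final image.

Lens 1: 1/d_i1 = 1/f₁ − 1/d_o1 = 1/(39.0) − 1/(248) = 0.02161, so d_i1 = 46.28 cm.
The intermediate image is 46.28 cm to the right of lens 1, which lies 15.08 cm to the right of lens 2 — a virtual object — so d_o2 = −15.08 cm.
Lens 2: 1/d_i2 = 1/f₂ − 1/d_o2 = 1/(24.0) − 1/(-15.08) = 0.1080, so d_i2 = 9.26 cm.
The final image is real, 9.26 cm to the right of lens 2 (overall magnification ≈ -0.11).

9.26 cm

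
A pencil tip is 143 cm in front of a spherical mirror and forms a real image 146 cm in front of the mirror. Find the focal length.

Real image ⇒ d_i = +146 cm.
1/f = 1/d_o + 1/d_i = 1/(143) + 1/(146) = 0.01384, so f = 72.2 cm.
Since f is positive, the spherical mirror is concave.

f = 72.2 cm (concave)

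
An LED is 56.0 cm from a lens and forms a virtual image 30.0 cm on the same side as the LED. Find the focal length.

f = -64.6 cm (diverging)

Virtual image ⇒ d_i = −30.0 cm.
1/f = 1/d_o + 1/d_i = 1/(56.0) + 1/(-30.0) = -0.01548, so f = -64.6 cm.
Since f is negative, the lens is diverging.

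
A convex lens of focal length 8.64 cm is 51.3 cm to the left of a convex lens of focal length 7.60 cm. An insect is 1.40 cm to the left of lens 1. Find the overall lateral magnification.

Lens 1: 1/d_i1 = 1/(8.64) − 1/(1.40) = -0.5985, so d_i1 = -1.671 cm; m₁ = −d_i1/d_o1 = +1.194.
d_o2 = 51.3 − (-1.671) = 52.97 cm.
Lens 2: 1/d_i2 = 1/(7.60) − 1/(52.97) = 0.1127, so d_i2 = 8.873 cm; m₂ = −d_i2/d_o2 = -0.1675.
m = m₁·m₂ = (+1.194)(-0.1675) = -0.200.

m = -0.200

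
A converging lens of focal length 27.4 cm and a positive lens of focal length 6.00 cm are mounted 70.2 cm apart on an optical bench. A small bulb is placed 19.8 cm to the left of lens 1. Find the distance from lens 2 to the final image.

Lens 1: 1/d_i1 = 1/f₁ − 1/d_o1 = 1/(27.4) − 1/(19.8) = -0.01401, so d_i1 = -71.38 cm.
The intermediate image is 71.38 cm to the left of lens 1 (virtual), which is 70.2 − (-71.38) = 141.6 cm to the left of lens 2, so d_o2 = +141.6 cm.
Lens 2: 1/d_i2 = 1/f₂ − 1/d_o2 = 1/(6.00) − 1/(141.6) = 0.1596, so d_i2 = 6.27 cm.
The final image is real, 6.27 cm to the right of lens 2 (overall magnification ≈ -0.16).

6.27 cm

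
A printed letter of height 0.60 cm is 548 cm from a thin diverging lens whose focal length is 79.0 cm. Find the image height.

0.0756 cm

For a diverging lens, f = -79.0 cm.
1/d_i = 1/f − 1/d_o = 1/(-79.00) − 1/(548) = -0.01448, so d_i = -69.05 cm.
m = −d_i/d_o = +0.1260.
|h_i| = |m|·h_o = 0.1260 × 0.60 = 0.0756 cm. The image is virtual, upright and reduced, on the same side as the object.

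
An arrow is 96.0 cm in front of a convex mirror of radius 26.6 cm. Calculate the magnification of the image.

m = +0.122

f = R/2 = 26.6/2 = 13.30 cm; for a convex mirror, f = -13.30 cm.
1/d_i = 1/f − 1/d_o = 1/(-13.30) − 1/(96.0) = -0.08560, so d_i = -11.68 cm.
m = −d_i/d_o = −(-11.68)/(96.0) = +0.122.
The image is virtual, upright and reduced, behind the mirror.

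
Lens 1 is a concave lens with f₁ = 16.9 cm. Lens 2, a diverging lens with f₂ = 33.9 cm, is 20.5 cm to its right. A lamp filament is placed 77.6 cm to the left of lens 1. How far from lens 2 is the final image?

17.1 cm

Lens 1 is diverging, so f₁ = −16.9 cm.
Lens 1: 1/d_i1 = 1/f₁ − 1/d_o1 = 1/(-16.9) − 1/(77.6) = -0.07206, so d_i1 = -13.88 cm.
The intermediate image is 13.88 cm to the left of lens 1 (virtual), which is 20.5 − (-13.88) = 34.38 cm to the left of lens 2, so d_o2 = +34.38 cm.
Lens 2 is diverging, so f₂ = −33.9 cm.
Lens 2: 1/d_i2 = 1/f₂ − 1/d_o2 = 1/(-33.9) − 1/(34.38) = -0.05859, so d_i2 = -17.1 cm.
The final image is virtual, 17.1 cm to the left of lens 2 (overall magnification ≈ 0.089).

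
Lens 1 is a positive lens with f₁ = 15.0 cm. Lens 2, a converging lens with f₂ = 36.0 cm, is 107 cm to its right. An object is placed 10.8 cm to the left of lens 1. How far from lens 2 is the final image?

47.8 cm

Lens 1: 1/d_i1 = 1/f₁ − 1/d_o1 = 1/(15.0) − 1/(10.8) = -0.02593, so d_i1 = -38.57 cm.
The intermediate image is 38.57 cm to the left of lens 1 (virtual), which is 107 − (-38.57) = 145.6 cm to the left of lens 2, so d_o2 = +145.6 cm.
Lens 2: 1/d_i2 = 1/f₂ − 1/d_o2 = 1/(36.0) − 1/(145.6) = 0.02091, so d_i2 = 47.8 cm.
The final image is real, 47.8 cm to the right of lens 2 (overall magnification ≈ -1.2).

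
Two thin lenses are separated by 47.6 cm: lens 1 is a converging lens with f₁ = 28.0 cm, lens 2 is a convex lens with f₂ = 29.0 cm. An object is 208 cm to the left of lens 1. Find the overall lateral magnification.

Lens 1: 1/d_i1 = 1/(28.0) − 1/(208) = 0.03091, so d_i1 = 32.36 cm; m₁ = −d_i1/d_o1 = -0.1556.
d_o2 = 47.6 − (32.36) = 15.24 cm.
Lens 2: 1/d_i2 = 1/(29.0) − 1/(15.24) = -0.03113, so d_i2 = -32.12 cm; m₂ = −d_i2/d_o2 = +2.108.
m = m₁·m₂ = (-0.1556)(+2.108) = -0.328.

m = -0.328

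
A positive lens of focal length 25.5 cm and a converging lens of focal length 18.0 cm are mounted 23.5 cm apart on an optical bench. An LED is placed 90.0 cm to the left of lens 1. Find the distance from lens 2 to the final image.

Lens 1: 1/d_i1 = 1/f₁ − 1/d_o1 = 1/(25.5) − 1/(90.0) = 0.02810, so d_i1 = 35.58 cm.
The intermediate image is 35.58 cm to the right of lens 1, which lies 12.08 cm to the right of lens 2 — a virtual object — so d_o2 = −12.08 cm.
Lens 2: 1/d_i2 = 1/f₂ − 1/d_o2 = 1/(18.0) − 1/(-12.08) = 0.1383, so d_i2 = 7.23 cm.
The final image is real, 7.23 cm to the right of lens 2 (overall magnification ≈ -0.24).

7.23 cm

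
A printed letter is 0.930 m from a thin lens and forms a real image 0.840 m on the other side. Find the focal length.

f = 0.441 m (converging)

Real image ⇒ d_i = +0.840 m.
1/f = 1/d_o + 1/d_i = 1/(0.930) + 1/(0.840) = 2.266, so f = 0.441 m.
Since f is positive, the thin lens is converging.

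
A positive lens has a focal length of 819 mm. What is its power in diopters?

P = +1.22 D

f = 81.9 cm = 0.819 m.
P = 1/f = 1/(0.819 m) = +1.22 D.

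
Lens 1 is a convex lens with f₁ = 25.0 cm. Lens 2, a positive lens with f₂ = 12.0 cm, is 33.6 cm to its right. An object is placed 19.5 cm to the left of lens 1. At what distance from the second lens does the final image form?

13.3 cm

Lens 1: 1/d_i1 = 1/f₁ − 1/d_o1 = 1/(25.0) − 1/(19.5) = -0.01128, so d_i1 = -88.64 cm.
The intermediate image is 88.64 cm to the left of lens 1 (virtual), which is 33.6 − (-88.64) = 122.2 cm to the left of lens 2, so d_o2 = +122.2 cm.
Lens 2: 1/d_i2 = 1/f₂ − 1/d_o2 = 1/(12.0) − 1/(122.2) = 0.07515, so d_i2 = 13.3 cm.
The final image is real, 13.3 cm to the right of lens 2 (overall magnification ≈ -0.49).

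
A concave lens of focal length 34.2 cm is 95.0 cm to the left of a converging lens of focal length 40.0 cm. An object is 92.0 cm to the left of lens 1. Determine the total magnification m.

m = -0.136

f₁ = −34.2 cm (diverging).
Lens 1: 1/d_i1 = 1/(-34.2) − 1/(92.0) = -0.04011, so d_i1 = -24.93 cm; m₁ = −d_i1/d_o1 = +0.2710.
d_o2 = 95.0 − (-24.93) = 119.9 cm.
Lens 2: 1/d_i2 = 1/(40.0) − 1/(119.9) = 0.01666, so d_i2 = 60.03 cm; m₂ = −d_i2/d_o2 = -0.5006.
m = m₁·m₂ = (+0.2710)(-0.5006) = -0.136.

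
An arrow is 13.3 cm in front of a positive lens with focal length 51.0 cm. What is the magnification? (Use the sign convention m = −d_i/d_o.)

m = +1.35

1/d_i = 1/f − 1/d_o = 1/(51.00) − 1/(13.3) = -0.05558, so d_i = -17.99 cm.
m = −d_i/d_o = −(-17.99)/(13.3) = +1.35.
The image is virtual, upright and enlarged, on the same side as the object.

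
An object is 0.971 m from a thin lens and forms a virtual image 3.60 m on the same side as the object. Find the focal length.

Virtual image ⇒ d_i = −3.60 m.
1/f = 1/d_o + 1/d_i = 1/(0.971) + 1/(-3.60) = 0.7521, so f = 1.33 m.
Since f is positive, the thin lens is converging.

f = 1.33 m (converging)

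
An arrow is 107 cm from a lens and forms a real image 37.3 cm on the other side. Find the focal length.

f = 27.7 cm (converging)

Real image ⇒ d_i = +37.3 cm.
1/f = 1/d_o + 1/d_i = 1/(107) + 1/(37.3) = 0.03616, so f = 27.7 cm.
Since f is positive, the lens is converging.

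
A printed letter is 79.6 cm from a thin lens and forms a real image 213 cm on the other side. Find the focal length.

f = 57.9 cm (converging)

Real image ⇒ d_i = +213 cm.
1/f = 1/d_o + 1/d_i = 1/(79.6) + 1/(213) = 0.01726, so f = 57.9 cm.
Since f is positive, the thin lens is converging.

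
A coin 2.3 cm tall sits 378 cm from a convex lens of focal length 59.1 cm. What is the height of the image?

0.426 cm

1/d_i = 1/f − 1/d_o = 1/(59.10) − 1/(378) = 0.01427, so d_i = 70.05 cm.
m = −d_i/d_o = -0.1853.
|h_i| = |m|·h_o = 0.1853 × 2.3 = 0.426 cm. The image is real, inverted and reduced, on the far side of the lens.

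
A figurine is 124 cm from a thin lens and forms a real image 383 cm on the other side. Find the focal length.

f = 93.7 cm (converging)

Real image ⇒ d_i = +383 cm.
1/f = 1/d_o + 1/d_i = 1/(124) + 1/(383) = 0.01068, so f = 93.7 cm.
Since f is positive, the thin lens is converging.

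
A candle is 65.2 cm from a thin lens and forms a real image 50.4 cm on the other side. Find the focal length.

f = 28.4 cm (converging)

Real image ⇒ d_i = +50.4 cm.
1/f = 1/d_o + 1/d_i = 1/(65.2) + 1/(50.4) = 0.03518, so f = 28.4 cm.
Since f is positive, the thin lens is converging.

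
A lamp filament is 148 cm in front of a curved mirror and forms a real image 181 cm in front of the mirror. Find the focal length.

f = 81.4 cm (concave)

Real image ⇒ d_i = +181 cm.
1/f = 1/d_o + 1/d_i = 1/(148) + 1/(181) = 0.01228, so f = 81.4 cm.
Since f is positive, the curved mirror is concave.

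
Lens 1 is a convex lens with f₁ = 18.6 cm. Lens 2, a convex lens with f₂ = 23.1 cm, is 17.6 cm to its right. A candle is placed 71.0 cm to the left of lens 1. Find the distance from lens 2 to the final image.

5.72 cm

Lens 1: 1/d_i1 = 1/f₁ − 1/d_o1 = 1/(18.6) − 1/(71.0) = 0.03968, so d_i1 = 25.20 cm.
The intermediate image is 25.20 cm to the right of lens 1, which lies 7.600 cm to the right of lens 2 — a virtual object — so d_o2 = −7.600 cm.
Lens 2: 1/d_i2 = 1/f₂ − 1/d_o2 = 1/(23.1) − 1/(-7.600) = 0.1749, so d_i2 = 5.72 cm.
The final image is real, 5.72 cm to the right of lens 2 (overall magnification ≈ -0.27).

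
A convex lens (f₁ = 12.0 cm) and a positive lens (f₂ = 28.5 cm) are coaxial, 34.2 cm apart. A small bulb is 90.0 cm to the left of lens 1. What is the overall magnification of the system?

Lens 1: 1/d_i1 = 1/(12.0) − 1/(90.0) = 0.07222, so d_i1 = 13.85 cm; m₁ = −d_i1/d_o1 = -0.1539.
d_o2 = 34.2 − (13.85) = 20.35 cm.
Lens 2: 1/d_i2 = 1/(28.5) − 1/(20.35) = -0.01405, so d_i2 = -71.16 cm; m₂ = −d_i2/d_o2 = +3.497.
m = m₁·m₂ = (-0.1539)(+3.497) = -0.538.

m = -0.538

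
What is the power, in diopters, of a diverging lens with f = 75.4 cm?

P = -1.33 D

For a diverging lens, f = −75.4 cm.
f = -75.4 cm = -0.754 m.
P = 1/f = 1/(-0.754 m) = -1.33 D.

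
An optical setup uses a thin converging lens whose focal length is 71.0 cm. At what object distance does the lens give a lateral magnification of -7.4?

m = −d_i/d_o ⇒ d_i = −m·d_o.
1/f = 1/d_o + 1/d_i = 1/d_o − 1/(m·d_o) = (1 − 1/m)/d_o, so d_o = f(1 − 1/m) = (71.00)(1 − 1/(-7.4)) = 80.6 cm.

80.6 cm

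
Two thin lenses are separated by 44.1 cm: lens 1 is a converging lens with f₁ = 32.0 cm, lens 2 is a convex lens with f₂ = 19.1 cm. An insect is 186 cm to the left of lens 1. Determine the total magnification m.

m = -0.291

Lens 1: 1/d_i1 = 1/(32.0) − 1/(186) = 0.02587, so d_i1 = 38.65 cm; m₁ = −d_i1/d_o1 = -0.2078.
d_o2 = 44.1 − (38.65) = 5.450 cm.
Lens 2: 1/d_i2 = 1/(19.1) − 1/(5.450) = -0.1311, so d_i2 = -7.626 cm; m₂ = −d_i2/d_o2 = +1.399.
m = m₁·m₂ = (-0.2078)(+1.399) = -0.291.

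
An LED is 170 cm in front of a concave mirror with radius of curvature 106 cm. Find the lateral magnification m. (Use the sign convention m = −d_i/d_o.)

m = -0.453

f = R/2 = 106/2 = 53.00 cm.
1/d_i = 1/f − 1/d_o = 1/(53.00) − 1/(170) = 0.01299, so d_i = 77.01 cm.
m = −d_i/d_o = −(77.01)/(170) = -0.453.
The image is real, inverted and reduced, in front of the mirror.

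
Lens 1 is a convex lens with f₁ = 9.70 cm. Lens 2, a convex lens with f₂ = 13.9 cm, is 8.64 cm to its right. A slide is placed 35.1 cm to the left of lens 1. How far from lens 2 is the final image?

3.55 cm

Lens 1: 1/d_i1 = 1/f₁ − 1/d_o1 = 1/(9.70) − 1/(35.1) = 0.07460, so d_i1 = 13.40 cm.
The intermediate image is 13.40 cm to the right of lens 1, which lies 4.760 cm to the right of lens 2 — a virtual object — so d_o2 = −4.760 cm.
Lens 2: 1/d_i2 = 1/f₂ − 1/d_o2 = 1/(13.9) − 1/(-4.760) = 0.2820, so d_i2 = 3.55 cm.
The final image is real, 3.55 cm to the right of lens 2 (overall magnification ≈ -0.28).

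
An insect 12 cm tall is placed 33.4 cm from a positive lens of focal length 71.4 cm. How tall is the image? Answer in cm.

1/d_i = 1/f − 1/d_o = 1/(71.40) − 1/(33.4) = -0.01593, so d_i = -62.76 cm.
m = −d_i/d_o = +1.879.
|h_i| = |m|·h_o = 1.879 × 12 = 22.5 cm. The image is virtual, upright and enlarged, on the same side as the object.

22.5 cm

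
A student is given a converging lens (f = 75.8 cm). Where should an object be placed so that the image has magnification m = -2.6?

m = −d_i/d_o ⇒ d_i = −m·d_o.
1/f = 1/d_o + 1/d_i = 1/d_o − 1/(m·d_o) = (1 − 1/m)/d_o, so d_o = f(1 − 1/m) = (75.80)(1 − 1/(-2.6)) = 105 cm.

105 cm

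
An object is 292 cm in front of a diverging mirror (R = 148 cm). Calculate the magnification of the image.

f = R/2 = 148/2 = 74.00 cm; for a diverging mirror, f = -74.00 cm.
1/d_i = 1/f − 1/d_o = 1/(-74.00) − 1/(292) = -0.01694, so d_i = -59.04 cm.
m = −d_i/d_o = −(-59.04)/(292) = +0.202.
The image is virtual, upright and reduced, behind the mirror.

m = +0.202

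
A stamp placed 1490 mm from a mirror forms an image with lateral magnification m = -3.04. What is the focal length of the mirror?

f = 1120 mm (concave)

m = −d_i/d_o ⇒ d_i = −m·d_o = −(-3.04)·(1490) = 4530 mm.
1/f = 1/d_o + 1/d_i = 1/(1490) + 1/(4530) = 0.0008919, so f = 1120 mm.
Since f is positive, the mirror is concave.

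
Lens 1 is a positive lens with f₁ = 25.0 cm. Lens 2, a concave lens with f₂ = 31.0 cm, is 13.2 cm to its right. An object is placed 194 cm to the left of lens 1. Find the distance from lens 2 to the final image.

Lens 1: 1/d_i1 = 1/f₁ − 1/d_o1 = 1/(25.0) − 1/(194) = 0.03485, so d_i1 = 28.70 cm.
The intermediate image is 28.70 cm to the right of lens 1, which lies 15.50 cm to the right of lens 2 — a virtual object — so d_o2 = −15.50 cm.
Lens 2 is diverging, so f₂ = −31.0 cm.
Lens 2: 1/d_i2 = 1/f₂ − 1/d_o2 = 1/(-31.0) − 1/(-15.50) = 0.03226, so d_i2 = 31.0 cm.
The final image is real, 31.0 cm to the right of lens 2 (overall magnification ≈ -0.30).

31.0 cm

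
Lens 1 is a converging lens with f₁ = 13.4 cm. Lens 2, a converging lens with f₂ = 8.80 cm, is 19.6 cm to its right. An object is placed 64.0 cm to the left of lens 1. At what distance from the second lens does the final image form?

Lens 1: 1/d_i1 = 1/f₁ − 1/d_o1 = 1/(13.4) − 1/(64.0) = 0.05900, so d_i1 = 16.95 cm.
The intermediate image is 16.95 cm to the right of lens 1, which is 19.6 − (16.95) = 2.650 cm to the left of lens 2, so d_o2 = +2.650 cm.
Lens 2: 1/d_i2 = 1/f₂ − 1/d_o2 = 1/(8.80) − 1/(2.650) = -0.2637, so d_i2 = -3.79 cm.
The final image is virtual, 3.79 cm to the left of lens 2 (overall magnification ≈ -0.38).

3.79 cm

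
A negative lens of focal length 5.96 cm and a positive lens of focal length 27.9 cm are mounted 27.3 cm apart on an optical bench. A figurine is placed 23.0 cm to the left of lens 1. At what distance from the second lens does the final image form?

216 cm

Lens 1 is diverging, so f₁ = −5.96 cm.
Lens 1: 1/d_i1 = 1/f₁ − 1/d_o1 = 1/(-5.96) − 1/(23.0) = -0.2113, so d_i1 = -4.733 cm.
The intermediate image is 4.733 cm to the left of lens 1 (virtual), which is 27.3 − (-4.733) = 32.03 cm to the left of lens 2, so d_o2 = +32.03 cm.
Lens 2: 1/d_i2 = 1/f₂ − 1/d_o2 = 1/(27.9) − 1/(32.03) = 0.004622, so d_i2 = 216 cm.
The final image is real, 216 cm to the right of lens 2 (overall magnification ≈ -1.4).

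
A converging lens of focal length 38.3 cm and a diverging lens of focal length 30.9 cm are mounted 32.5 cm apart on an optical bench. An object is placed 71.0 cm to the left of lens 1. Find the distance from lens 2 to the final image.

Lens 1: 1/d_i1 = 1/f₁ − 1/d_o1 = 1/(38.3) − 1/(71.0) = 0.01203, so d_i1 = 83.16 cm.
The intermediate image is 83.16 cm to the right of lens 1, which lies 50.66 cm to the right of lens 2 — a virtual object — so d_o2 = −50.66 cm.
Lens 2 is diverging, so f₂ = −30.9 cm.
Lens 2: 1/d_i2 = 1/f₂ − 1/d_o2 = 1/(-30.9) − 1/(-50.66) = -0.01262, so d_i2 = -79.2 cm.
The final image is virtual, 79.2 cm to the left of lens 2 (overall magnification ≈ 1.8).

79.2 cm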